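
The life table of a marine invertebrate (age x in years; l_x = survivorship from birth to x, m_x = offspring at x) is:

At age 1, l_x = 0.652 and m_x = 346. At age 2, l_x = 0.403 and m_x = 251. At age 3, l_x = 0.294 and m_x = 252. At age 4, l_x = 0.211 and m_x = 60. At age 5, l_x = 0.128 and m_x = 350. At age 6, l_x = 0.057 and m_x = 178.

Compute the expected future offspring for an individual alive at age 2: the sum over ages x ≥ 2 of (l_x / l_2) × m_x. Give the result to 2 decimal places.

l_2 = 0.403. Conditional survival from age 2 to x is l_x / l_2.
  x=2: (0.403/0.403) × 251 = 251.0000
  x=3: (0.294/0.403) × 252 = 183.8412
  x=4: (0.211/0.403) × 60 = 31.4144
  x=5: (0.128/0.403) × 350 = 111.1663
  x=6: (0.057/0.403) × 178 = 25.1762
Sum = 251.0000 + 183.8412 + 31.4144 + 111.1663 + 25.1762 = 602.5980

602.60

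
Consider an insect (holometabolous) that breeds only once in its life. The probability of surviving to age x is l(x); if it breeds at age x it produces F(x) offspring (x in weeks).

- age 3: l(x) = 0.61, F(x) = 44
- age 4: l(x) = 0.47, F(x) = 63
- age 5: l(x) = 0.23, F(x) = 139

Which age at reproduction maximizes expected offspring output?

5

Expected offspring if breeding at age x = l(x) × F(x):
  age 3: 0.61 × 44 = 26.840
  age 4: 0.47 × 63 = 29.610
  age 5: 0.23 × 139 = 31.970
Maximum at age 5 (31.970).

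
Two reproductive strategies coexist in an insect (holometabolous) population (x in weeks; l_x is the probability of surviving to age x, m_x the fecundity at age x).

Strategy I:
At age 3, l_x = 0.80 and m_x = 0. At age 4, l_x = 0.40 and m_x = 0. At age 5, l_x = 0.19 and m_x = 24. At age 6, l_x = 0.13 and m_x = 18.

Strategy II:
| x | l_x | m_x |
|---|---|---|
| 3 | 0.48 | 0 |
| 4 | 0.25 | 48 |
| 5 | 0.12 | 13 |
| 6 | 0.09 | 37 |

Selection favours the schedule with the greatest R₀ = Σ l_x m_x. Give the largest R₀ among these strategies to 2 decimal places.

Strategy I: R₀ = 0.80×0 + 0.40×0 + 0.19×24 + 0.13×18 = 6.9000
Strategy II: R₀ = 0.48×0 + 0.25×48 + 0.12×13 + 0.09×37 = 16.8900
Highest R₀: strategy II with 16.8900.

16.89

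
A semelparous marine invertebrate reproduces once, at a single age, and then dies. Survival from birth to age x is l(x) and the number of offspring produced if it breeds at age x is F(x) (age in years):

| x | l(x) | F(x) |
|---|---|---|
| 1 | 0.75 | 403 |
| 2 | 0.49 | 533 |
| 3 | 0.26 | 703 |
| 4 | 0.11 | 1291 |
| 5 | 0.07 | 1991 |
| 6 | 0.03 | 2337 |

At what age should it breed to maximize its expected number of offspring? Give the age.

1

Expected offspring if breeding at age x = l(x) × F(x):
  age 1: 0.75 × 403 = 302.250
  age 2: 0.49 × 533 = 261.170
  age 3: 0.26 × 703 = 182.780
  age 4: 0.11 × 1291 = 142.010
  age 5: 0.07 × 1991 = 139.370
  age 6: 0.03 × 2337 = 70.110
Maximum at age 1 (302.250).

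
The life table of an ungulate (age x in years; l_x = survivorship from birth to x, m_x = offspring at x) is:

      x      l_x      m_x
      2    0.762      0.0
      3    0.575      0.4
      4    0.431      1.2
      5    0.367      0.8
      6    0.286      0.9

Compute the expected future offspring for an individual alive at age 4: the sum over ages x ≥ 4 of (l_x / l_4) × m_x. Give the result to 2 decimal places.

2.48

l_4 = 0.431. Conditional survival from age 4 to x is l_x / l_4.
  x=4: (0.431/0.431) × 1.2 = 1.2000
  x=5: (0.367/0.431) × 0.8 = 0.6812
  x=6: (0.286/0.431) × 0.9 = 0.5972
Sum = 1.2000 + 0.6812 + 0.5972 = 2.4784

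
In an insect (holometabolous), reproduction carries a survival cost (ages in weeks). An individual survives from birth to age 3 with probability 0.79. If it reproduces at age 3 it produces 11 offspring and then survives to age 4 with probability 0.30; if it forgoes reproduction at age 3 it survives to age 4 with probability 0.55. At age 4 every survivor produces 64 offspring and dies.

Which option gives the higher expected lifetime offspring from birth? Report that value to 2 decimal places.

breed at age 3: R₀ = 0.79 × (11 + 0.30 × 64) = 0.79 × 30.2000 = 23.8580
delay to age 4: R₀ = 0.79 × (0.55 × 64) = 0.79 × 35.2000 = 27.8080
Higher: delay to age 4 (27.8080).

27.81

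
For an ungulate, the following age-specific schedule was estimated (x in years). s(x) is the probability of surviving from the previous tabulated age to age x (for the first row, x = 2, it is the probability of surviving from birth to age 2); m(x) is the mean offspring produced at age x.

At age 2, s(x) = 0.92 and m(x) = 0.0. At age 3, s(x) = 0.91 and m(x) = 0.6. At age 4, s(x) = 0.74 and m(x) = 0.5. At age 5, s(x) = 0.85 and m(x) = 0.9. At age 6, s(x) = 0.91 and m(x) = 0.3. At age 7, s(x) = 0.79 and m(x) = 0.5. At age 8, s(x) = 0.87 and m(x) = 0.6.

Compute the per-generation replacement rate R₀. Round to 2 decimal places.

1.82

Survivorship from birth: l_x = s_2·s_3·…·s_x.
  l_2 = 0.92000
  l_3 = 0.83720
  l_4 = 0.61953
  l_5 = 0.52660
  l_6 = 0.47920
  l_7 = 0.37857
  l_8 = 0.32936
R₀ = Σ l_x m(x):
  age 2: 0.92000 × 0.0 = 0.0000
  age 3: 0.83720 × 0.6 = 0.5023
  age 4: 0.61953 × 0.5 = 0.3098
  age 5: 0.52660 × 0.9 = 0.4739
  age 6: 0.47920 × 0.3 = 0.1438
  age 7: 0.37857 × 0.5 = 0.1893
  age 8: 0.32936 × 0.6 = 0.1976
R₀ = 0.0000 + 0.5023 + 0.3098 + 0.4739 + 0.1438 + 0.1893 + 0.1976 = 1.8167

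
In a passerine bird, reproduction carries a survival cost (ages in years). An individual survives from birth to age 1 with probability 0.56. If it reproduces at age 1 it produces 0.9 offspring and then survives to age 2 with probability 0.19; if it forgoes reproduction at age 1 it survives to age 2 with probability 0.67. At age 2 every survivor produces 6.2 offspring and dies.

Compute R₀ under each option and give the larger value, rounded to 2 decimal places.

2.33

breed at age 1: R₀ = 0.56 × (0.9 + 0.19 × 6.2) = 0.56 × 2.0780 = 1.1637
delay to age 2: R₀ = 0.56 × (0.67 × 6.2) = 0.56 × 4.1540 = 2.3262
Higher: delay to age 2 (2.3262).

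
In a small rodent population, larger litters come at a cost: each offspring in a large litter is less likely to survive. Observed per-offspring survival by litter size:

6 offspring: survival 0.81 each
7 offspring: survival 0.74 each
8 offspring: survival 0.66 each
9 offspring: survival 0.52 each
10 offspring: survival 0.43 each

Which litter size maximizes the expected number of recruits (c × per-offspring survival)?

8

Expected recruits = c × s(c):
  c=6: 6 × 0.81 = 4.860
  c=7: 7 × 0.74 = 5.180
  c=8: 8 × 0.66 = 5.280
  c=9: 9 × 0.52 = 4.680
  c=10: 10 × 0.43 = 4.300
Maximum at c = 8 (5.280 recruits).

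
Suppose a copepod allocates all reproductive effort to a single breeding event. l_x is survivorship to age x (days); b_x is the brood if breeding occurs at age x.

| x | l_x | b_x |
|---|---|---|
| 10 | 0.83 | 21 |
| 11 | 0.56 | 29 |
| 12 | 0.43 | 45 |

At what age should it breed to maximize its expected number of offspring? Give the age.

Expected offspring if breeding at age x = l_x × b_x:
  age 10: 0.83 × 21 = 17.430
  age 11: 0.56 × 29 = 16.240
  age 12: 0.43 × 45 = 19.350
Maximum at age 12 (19.350).

12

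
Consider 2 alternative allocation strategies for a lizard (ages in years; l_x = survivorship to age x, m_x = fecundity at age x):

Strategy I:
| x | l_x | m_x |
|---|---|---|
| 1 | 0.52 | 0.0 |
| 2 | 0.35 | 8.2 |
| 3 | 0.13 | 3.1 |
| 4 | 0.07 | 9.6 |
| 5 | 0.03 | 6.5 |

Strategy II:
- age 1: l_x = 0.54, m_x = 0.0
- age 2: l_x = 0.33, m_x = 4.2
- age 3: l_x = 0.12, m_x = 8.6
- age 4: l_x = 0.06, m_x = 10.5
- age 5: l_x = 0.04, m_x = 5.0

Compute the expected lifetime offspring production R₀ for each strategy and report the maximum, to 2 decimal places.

4.14

Strategy I: R₀ = 0.52×0.0 + 0.35×8.2 + 0.13×3.1 + 0.07×9.6 + 0.03×6.5 = 4.1400
Strategy II: R₀ = 0.54×0.0 + 0.33×4.2 + 0.12×8.6 + 0.06×10.5 + 0.04×5.0 = 3.2480
Highest R₀: strategy I with 4.1400.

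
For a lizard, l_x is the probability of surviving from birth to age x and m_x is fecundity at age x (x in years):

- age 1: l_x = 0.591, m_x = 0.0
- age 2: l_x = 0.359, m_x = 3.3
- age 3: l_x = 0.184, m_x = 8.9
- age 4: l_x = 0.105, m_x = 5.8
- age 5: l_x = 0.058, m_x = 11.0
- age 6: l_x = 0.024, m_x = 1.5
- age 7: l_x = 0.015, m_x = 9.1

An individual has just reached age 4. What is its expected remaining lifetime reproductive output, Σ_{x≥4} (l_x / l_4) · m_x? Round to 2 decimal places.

13.52

l_4 = 0.105. Conditional survival from age 4 to x is l_x / l_4.
  x=4: (0.105/0.105) × 5.8 = 5.8000
  x=5: (0.058/0.105) × 11.0 = 6.0762
  x=6: (0.024/0.105) × 1.5 = 0.3429
  x=7: (0.015/0.105) × 9.1 = 1.3000
Sum = 5.8000 + 6.0762 + 0.3429 + 1.3000 = 13.5190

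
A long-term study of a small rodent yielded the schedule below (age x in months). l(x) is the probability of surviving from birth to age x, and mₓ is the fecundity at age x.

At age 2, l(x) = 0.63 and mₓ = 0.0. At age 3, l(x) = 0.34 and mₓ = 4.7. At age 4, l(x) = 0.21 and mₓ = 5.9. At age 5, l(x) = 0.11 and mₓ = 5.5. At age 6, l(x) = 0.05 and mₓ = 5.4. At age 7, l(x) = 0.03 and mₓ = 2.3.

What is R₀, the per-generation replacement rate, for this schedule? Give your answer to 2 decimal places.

R₀ = Σ l(x) mₓ:
  age 2: 0.63 × 0.0 = 0.0000
  age 3: 0.34 × 4.7 = 1.5980
  age 4: 0.21 × 5.9 = 1.2390
  age 5: 0.11 × 5.5 = 0.6050
  age 6: 0.05 × 5.4 = 0.2700
  age 7: 0.03 × 2.3 = 0.0690
R₀ = 0.0000 + 1.5980 + 1.2390 + 0.6050 + 0.2700 + 0.0690 = 3.7810

3.78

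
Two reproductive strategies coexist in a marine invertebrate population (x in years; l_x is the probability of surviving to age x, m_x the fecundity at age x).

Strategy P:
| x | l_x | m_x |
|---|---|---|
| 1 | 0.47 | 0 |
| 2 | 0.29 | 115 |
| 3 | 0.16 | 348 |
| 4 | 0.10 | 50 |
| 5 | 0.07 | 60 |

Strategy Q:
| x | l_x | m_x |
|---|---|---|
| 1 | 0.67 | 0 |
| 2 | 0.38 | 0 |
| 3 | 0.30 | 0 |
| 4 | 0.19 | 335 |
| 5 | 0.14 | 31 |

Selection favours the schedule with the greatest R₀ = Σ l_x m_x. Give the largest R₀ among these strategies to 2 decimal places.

Strategy P: R₀ = 0.47×0 + 0.29×115 + 0.16×348 + 0.10×50 + 0.07×60 = 98.2300
Strategy Q: R₀ = 0.67×0 + 0.38×0 + 0.30×0 + 0.19×335 + 0.14×31 = 67.9900
Highest R₀: strategy P with 98.2300.

98.23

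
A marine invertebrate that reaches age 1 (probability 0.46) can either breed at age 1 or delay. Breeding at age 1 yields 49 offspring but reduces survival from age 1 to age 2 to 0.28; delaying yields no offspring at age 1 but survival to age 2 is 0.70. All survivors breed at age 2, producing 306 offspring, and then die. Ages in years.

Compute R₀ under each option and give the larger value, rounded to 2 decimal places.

98.53

breed at age 1: R₀ = 0.46 × (49 + 0.28 × 306) = 0.46 × 134.6800 = 61.9528
delay to age 2: R₀ = 0.46 × (0.70 × 306) = 0.46 × 214.2000 = 98.5320
Higher: delay to age 2 (98.5320).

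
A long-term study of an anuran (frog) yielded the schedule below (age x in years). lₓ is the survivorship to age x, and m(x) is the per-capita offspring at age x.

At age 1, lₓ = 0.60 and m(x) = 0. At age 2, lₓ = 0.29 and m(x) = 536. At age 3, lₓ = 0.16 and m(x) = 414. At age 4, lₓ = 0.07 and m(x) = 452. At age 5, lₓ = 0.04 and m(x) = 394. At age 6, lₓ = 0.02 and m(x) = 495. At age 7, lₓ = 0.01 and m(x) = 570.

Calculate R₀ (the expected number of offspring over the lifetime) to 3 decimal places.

284.680

R₀ = Σ lₓ m(x):
  age 1: 0.60 × 0 = 0.0000
  age 2: 0.29 × 536 = 155.4400
  age 3: 0.16 × 414 = 66.2400
  age 4: 0.07 × 452 = 31.6400
  age 5: 0.04 × 394 = 15.7600
  age 6: 0.02 × 495 = 9.9000
  age 7: 0.01 × 570 = 5.7000
R₀ = 0.0000 + 155.4400 + 66.2400 + 31.6400 + 15.7600 + 9.9000 + 5.7000 = 284.6800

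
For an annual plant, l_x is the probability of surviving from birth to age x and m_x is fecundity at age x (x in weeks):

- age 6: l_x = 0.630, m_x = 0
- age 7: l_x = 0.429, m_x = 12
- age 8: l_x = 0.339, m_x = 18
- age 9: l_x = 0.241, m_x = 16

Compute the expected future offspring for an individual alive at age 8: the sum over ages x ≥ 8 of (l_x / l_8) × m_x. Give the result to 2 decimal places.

l_8 = 0.339. Conditional survival from age 8 to x is l_x / l_8.
  x=8: (0.339/0.339) × 18 = 18.0000
  x=9: (0.241/0.339) × 16 = 11.3746
Sum = 18.0000 + 11.3746 = 29.3746

29.37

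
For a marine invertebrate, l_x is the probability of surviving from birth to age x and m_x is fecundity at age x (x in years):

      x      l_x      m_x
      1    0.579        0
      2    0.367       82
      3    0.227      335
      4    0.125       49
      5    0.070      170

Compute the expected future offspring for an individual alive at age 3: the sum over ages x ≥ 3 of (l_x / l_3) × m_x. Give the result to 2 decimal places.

414.41

l_3 = 0.227. Conditional survival from age 3 to x is l_x / l_3.
  x=3: (0.227/0.227) × 335 = 335.0000
  x=4: (0.125/0.227) × 49 = 26.9824
  x=5: (0.070/0.227) × 170 = 52.4229
Sum = 335.0000 + 26.9824 + 52.4229 = 414.4053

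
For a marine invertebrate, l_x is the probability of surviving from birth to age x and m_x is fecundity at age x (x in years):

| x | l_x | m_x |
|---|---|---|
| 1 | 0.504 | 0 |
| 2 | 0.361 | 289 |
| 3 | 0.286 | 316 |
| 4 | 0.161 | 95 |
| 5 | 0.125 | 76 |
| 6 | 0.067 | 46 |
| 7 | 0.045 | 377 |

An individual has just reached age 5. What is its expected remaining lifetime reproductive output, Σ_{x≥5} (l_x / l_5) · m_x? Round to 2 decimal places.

l_5 = 0.125. Conditional survival from age 5 to x is l_x / l_5.
  x=5: (0.125/0.125) × 76 = 76.0000
  x=6: (0.067/0.125) × 46 = 24.6560
  x=7: (0.045/0.125) × 377 = 135.7200
Sum = 76.0000 + 24.6560 + 135.7200 = 236.3760

236.38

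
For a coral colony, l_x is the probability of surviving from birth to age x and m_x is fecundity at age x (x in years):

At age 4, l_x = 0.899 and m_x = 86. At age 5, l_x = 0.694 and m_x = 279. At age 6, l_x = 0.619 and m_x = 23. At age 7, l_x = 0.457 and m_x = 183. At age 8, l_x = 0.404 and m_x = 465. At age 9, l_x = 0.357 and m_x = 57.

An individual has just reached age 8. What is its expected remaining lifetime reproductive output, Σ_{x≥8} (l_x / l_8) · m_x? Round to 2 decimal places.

515.37

l_8 = 0.404. Conditional survival from age 8 to x is l_x / l_8.
  x=8: (0.404/0.404) × 465 = 465.0000
  x=9: (0.357/0.404) × 57 = 50.3688
Sum = 465.0000 + 50.3688 = 515.3688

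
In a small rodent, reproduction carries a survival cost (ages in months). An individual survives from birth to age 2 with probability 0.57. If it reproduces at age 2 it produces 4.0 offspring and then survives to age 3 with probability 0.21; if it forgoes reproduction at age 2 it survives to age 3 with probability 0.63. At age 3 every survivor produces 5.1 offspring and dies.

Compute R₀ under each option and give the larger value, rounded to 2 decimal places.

breed at age 2: R₀ = 0.57 × (4.0 + 0.21 × 5.1) = 0.57 × 5.0710 = 2.8905
delay to age 3: R₀ = 0.57 × (0.63 × 5.1) = 0.57 × 3.2130 = 1.8314
Higher: breed at age 2 (2.8905).

2.89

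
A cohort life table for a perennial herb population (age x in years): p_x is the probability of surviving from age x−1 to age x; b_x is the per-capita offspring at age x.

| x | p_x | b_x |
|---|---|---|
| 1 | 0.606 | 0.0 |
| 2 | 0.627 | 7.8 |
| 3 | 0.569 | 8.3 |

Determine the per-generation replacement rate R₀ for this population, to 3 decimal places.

4.758

Survivorship from birth: l_x = p_1·p_2·…·p_x.
  l_1 = 0.60600
  l_2 = 0.37996
  l_3 = 0.21620
R₀ = Σ l_x b_x:
  age 1: 0.60600 × 0.0 = 0.0000
  age 2: 0.37996 × 7.8 = 2.9637
  age 3: 0.21620 × 8.3 = 1.7945
R₀ = 0.0000 + 2.9637 + 1.7945 = 4.7581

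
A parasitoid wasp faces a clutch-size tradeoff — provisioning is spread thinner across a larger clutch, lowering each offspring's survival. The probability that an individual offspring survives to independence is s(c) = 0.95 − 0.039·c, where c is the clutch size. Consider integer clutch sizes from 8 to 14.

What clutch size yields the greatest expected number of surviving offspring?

12

Expected surviving offspring = c × s(c):
  c=8: 8 × 0.638 = 5.104
  c=9: 9 × 0.599 = 5.391
  c=10: 10 × 0.560 = 5.600
  c=11: 11 × 0.521 = 5.731
  c=12: 12 × 0.482 = 5.784
  c=13: 13 × 0.443 = 5.759
  c=14: 14 × 0.404 = 5.656
Maximum at c = 12 (5.784 surviving offspring).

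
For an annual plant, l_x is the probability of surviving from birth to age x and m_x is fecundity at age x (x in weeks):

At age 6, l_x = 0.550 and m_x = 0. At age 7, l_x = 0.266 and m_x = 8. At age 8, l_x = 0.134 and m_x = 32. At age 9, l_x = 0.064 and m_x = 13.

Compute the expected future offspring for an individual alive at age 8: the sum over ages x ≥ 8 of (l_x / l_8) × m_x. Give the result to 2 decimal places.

l_8 = 0.134. Conditional survival from age 8 to x is l_x / l_8.
  x=8: (0.134/0.134) × 32 = 32.0000
  x=9: (0.064/0.134) × 13 = 6.2090
Sum = 32.0000 + 6.2090 = 38.2090

38.21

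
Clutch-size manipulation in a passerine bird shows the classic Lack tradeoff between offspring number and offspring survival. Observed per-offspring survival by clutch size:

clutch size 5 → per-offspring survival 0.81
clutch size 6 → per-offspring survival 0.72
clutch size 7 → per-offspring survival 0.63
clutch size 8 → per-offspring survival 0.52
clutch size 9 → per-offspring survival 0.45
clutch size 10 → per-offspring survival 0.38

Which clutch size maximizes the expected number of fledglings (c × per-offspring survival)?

7

Expected fledglings = c × s(c):
  c=5: 5 × 0.81 = 4.050
  c=6: 6 × 0.72 = 4.320
  c=7: 7 × 0.63 = 4.410
  c=8: 8 × 0.52 = 4.160
  c=9: 9 × 0.45 = 4.050
  c=10: 10 × 0.38 = 3.800
Maximum at c = 7 (4.410 fledglings).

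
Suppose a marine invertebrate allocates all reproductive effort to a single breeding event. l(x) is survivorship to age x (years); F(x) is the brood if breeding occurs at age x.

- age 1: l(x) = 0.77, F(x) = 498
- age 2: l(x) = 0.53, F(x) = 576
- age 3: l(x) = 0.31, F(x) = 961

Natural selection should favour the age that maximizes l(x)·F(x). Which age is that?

Expected offspring if breeding at age x = l(x) × F(x):
  age 1: 0.77 × 498 = 383.460
  age 2: 0.53 × 576 = 305.280
  age 3: 0.31 × 961 = 297.910
Maximum at age 1 (383.460).

1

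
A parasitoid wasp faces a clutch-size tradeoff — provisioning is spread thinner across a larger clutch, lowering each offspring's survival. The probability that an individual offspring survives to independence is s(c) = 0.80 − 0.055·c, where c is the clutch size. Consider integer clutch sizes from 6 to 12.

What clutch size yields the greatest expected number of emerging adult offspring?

7

Expected emerging adult offspring = c × s(c):
  c=6: 6 × 0.470 = 2.820
  c=7: 7 × 0.415 = 2.905
  c=8: 8 × 0.360 = 2.880
  c=9: 9 × 0.305 = 2.745
  c=10: 10 × 0.250 = 2.500
  c=11: 11 × 0.195 = 2.145
  c=12: 12 × 0.140 = 1.680
Maximum at c = 7 (2.905 emerging adult offspring).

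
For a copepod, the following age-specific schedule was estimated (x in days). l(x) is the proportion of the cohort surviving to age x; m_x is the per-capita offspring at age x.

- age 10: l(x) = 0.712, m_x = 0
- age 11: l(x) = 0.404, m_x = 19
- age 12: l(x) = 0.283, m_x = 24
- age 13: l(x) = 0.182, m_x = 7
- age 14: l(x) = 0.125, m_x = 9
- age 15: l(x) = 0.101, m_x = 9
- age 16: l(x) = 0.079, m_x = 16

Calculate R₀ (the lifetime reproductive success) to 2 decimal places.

19.04

R₀ = Σ l(x) m_x:
  age 10: 0.712 × 0 = 0.0000
  age 11: 0.404 × 19 = 7.6760
  age 12: 0.283 × 24 = 6.7920
  age 13: 0.182 × 7 = 1.2740
  age 14: 0.125 × 9 = 1.1250
  age 15: 0.101 × 9 = 0.9090
  age 16: 0.079 × 16 = 1.2640
R₀ = 0.0000 + 7.6760 + 6.7920 + 1.2740 + 1.1250 + 0.9090 + 1.2640 = 19.0400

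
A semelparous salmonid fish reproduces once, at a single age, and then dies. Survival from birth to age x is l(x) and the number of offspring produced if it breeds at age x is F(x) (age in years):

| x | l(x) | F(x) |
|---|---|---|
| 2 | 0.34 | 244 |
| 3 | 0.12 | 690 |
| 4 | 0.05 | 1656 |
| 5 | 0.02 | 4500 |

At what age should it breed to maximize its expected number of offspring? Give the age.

Expected offspring if breeding at age x = l(x) × F(x):
  age 2: 0.34 × 244 = 82.960
  age 3: 0.12 × 690 = 82.800
  age 4: 0.05 × 1656 = 82.800
  age 5: 0.02 × 4500 = 90.000
Maximum at age 5 (90.000).

5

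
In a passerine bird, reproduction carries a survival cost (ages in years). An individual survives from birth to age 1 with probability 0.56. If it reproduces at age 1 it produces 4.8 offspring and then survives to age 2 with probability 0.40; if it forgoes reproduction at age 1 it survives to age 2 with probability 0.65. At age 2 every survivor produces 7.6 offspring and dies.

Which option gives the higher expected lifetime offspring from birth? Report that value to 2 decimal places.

breed at age 1: R₀ = 0.56 × (4.8 + 0.40 × 7.6) = 0.56 × 7.8400 = 4.3904
delay to age 2: R₀ = 0.56 × (0.65 × 7.6) = 0.56 × 4.9400 = 2.7664
Higher: breed at age 1 (4.3904).

4.39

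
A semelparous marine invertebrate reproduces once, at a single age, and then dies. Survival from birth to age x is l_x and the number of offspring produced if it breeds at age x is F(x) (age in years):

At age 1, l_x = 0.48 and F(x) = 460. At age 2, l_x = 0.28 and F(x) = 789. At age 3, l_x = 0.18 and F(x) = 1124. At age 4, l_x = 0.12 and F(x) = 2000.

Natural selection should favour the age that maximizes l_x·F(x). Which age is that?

Expected offspring if breeding at age x = l_x × F(x):
  age 1: 0.48 × 460 = 220.800
  age 2: 0.28 × 789 = 220.920
  age 3: 0.18 × 1124 = 202.320
  age 4: 0.12 × 2000 = 240.000
Maximum at age 4 (240.000).

4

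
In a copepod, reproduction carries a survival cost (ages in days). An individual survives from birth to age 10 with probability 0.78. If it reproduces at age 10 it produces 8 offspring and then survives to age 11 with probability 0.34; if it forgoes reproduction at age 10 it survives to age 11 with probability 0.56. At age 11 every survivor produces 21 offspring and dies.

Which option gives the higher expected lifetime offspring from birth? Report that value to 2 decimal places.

breed at age 10: R₀ = 0.78 × (8 + 0.34 × 21) = 0.78 × 15.1400 = 11.8092
delay to age 11: R₀ = 0.78 × (0.56 × 21) = 0.78 × 11.7600 = 9.1728
Higher: breed at age 10 (11.8092).

11.81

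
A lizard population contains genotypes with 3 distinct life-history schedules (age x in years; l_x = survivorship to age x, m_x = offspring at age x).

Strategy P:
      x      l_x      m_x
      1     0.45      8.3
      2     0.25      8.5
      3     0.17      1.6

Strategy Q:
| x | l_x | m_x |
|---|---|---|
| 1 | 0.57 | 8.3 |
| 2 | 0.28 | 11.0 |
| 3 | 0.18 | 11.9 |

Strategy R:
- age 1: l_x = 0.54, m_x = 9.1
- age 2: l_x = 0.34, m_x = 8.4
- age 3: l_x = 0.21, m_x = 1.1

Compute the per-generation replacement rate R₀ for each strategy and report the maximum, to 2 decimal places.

Strategy P: R₀ = 0.45×8.3 + 0.25×8.5 + 0.17×1.6 = 6.1320
Strategy Q: R₀ = 0.57×8.3 + 0.28×11.0 + 0.18×11.9 = 9.9530
Strategy R: R₀ = 0.54×9.1 + 0.34×8.4 + 0.21×1.1 = 8.0010
Highest R₀: strategy Q with 9.9530.

9.95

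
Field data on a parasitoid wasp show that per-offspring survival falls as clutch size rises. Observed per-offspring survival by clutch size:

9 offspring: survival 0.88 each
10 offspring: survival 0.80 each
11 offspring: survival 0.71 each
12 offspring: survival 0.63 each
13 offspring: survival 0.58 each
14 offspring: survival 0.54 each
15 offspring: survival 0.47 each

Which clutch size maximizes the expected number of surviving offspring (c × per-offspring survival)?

Expected surviving offspring = c × s(c):
  c=9: 9 × 0.88 = 7.920
  c=10: 10 × 0.80 = 8.000
  c=11: 11 × 0.71 = 7.810
  c=12: 12 × 0.63 = 7.560
  c=13: 13 × 0.58 = 7.540
  c=14: 14 × 0.54 = 7.560
  c=15: 15 × 0.47 = 7.050
Maximum at c = 10 (8.000 surviving offspring).

10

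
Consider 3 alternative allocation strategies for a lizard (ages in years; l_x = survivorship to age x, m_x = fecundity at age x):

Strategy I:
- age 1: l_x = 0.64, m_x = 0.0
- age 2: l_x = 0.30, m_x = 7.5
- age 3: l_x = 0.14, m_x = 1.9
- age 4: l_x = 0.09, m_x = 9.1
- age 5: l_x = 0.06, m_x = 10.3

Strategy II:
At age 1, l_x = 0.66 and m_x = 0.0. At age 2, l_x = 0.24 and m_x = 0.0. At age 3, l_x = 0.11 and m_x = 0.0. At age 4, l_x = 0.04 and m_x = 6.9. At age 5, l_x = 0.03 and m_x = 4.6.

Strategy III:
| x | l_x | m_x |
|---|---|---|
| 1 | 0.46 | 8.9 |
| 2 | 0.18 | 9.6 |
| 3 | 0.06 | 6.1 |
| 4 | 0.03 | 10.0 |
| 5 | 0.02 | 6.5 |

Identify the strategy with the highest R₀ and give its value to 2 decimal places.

6.62

Strategy I: R₀ = 0.64×0.0 + 0.30×7.5 + 0.14×1.9 + 0.09×9.1 + 0.06×10.3 = 3.9530
Strategy II: R₀ = 0.66×0.0 + 0.24×0.0 + 0.11×0.0 + 0.04×6.9 + 0.03×4.6 = 0.4140
Strategy III: R₀ = 0.46×8.9 + 0.18×9.6 + 0.06×6.1 + 0.03×10.0 + 0.02×6.5 = 6.6180
Highest R₀: strategy III with 6.6180.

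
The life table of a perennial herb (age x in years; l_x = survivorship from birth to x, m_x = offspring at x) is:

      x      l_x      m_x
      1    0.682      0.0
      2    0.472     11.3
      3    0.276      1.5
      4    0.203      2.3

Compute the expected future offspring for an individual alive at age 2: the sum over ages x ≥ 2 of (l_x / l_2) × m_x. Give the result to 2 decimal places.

l_2 = 0.472. Conditional survival from age 2 to x is l_x / l_2.
  x=2: (0.472/0.472) × 11.3 = 11.3000
  x=3: (0.276/0.472) × 1.5 = 0.8771
  x=4: (0.203/0.472) × 2.3 = 0.9892
Sum = 11.3000 + 0.8771 + 0.9892 = 13.1663

13.17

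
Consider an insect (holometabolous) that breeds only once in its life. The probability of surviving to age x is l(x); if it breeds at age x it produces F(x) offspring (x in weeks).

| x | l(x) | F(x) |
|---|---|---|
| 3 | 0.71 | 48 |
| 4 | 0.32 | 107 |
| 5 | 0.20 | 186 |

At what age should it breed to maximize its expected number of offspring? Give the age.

5

Expected offspring if breeding at age x = l(x) × F(x):
  age 3: 0.71 × 48 = 34.080
  age 4: 0.32 × 107 = 34.240
  age 5: 0.20 × 186 = 37.200
Maximum at age 5 (37.200).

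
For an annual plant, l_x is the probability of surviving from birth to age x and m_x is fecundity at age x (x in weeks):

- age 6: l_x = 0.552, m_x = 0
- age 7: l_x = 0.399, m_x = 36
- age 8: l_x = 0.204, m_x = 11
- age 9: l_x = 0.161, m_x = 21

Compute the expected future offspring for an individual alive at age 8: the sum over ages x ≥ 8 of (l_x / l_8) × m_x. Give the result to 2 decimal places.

27.57

l_8 = 0.204. Conditional survival from age 8 to x is l_x / l_8.
  x=8: (0.204/0.204) × 11 = 11.0000
  x=9: (0.161/0.204) × 21 = 16.5735
Sum = 11.0000 + 16.5735 = 27.5735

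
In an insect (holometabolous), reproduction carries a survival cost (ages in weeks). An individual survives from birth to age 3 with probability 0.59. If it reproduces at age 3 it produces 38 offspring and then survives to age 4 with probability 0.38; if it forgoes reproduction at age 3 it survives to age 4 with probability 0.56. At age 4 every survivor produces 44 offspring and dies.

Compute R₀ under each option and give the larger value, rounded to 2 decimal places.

breed at age 3: R₀ = 0.59 × (38 + 0.38 × 44) = 0.59 × 54.7200 = 32.2848
delay to age 4: R₀ = 0.59 × (0.56 × 44) = 0.59 × 24.6400 = 14.5376
Higher: breed at age 3 (32.2848).

32.28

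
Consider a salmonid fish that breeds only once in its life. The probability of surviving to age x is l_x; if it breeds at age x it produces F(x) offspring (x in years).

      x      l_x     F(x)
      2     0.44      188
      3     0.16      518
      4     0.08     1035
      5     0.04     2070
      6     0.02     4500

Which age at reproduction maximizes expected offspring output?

6

Expected offspring if breeding at age x = l_x × F(x):
  age 2: 0.44 × 188 = 82.720
  age 3: 0.16 × 518 = 82.880
  age 4: 0.08 × 1035 = 82.800
  age 5: 0.04 × 2070 = 82.800
  age 6: 0.02 × 4500 = 90.000
Maximum at age 6 (90.000).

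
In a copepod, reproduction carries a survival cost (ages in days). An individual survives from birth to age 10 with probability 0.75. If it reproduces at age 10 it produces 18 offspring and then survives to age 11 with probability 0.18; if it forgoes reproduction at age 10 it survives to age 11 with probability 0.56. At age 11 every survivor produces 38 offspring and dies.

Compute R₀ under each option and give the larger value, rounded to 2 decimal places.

breed at age 10: R₀ = 0.75 × (18 + 0.18 × 38) = 0.75 × 24.8400 = 18.6300
delay to age 11: R₀ = 0.75 × (0.56 × 38) = 0.75 × 21.2800 = 15.9600
Higher: breed at age 10 (18.6300).

18.63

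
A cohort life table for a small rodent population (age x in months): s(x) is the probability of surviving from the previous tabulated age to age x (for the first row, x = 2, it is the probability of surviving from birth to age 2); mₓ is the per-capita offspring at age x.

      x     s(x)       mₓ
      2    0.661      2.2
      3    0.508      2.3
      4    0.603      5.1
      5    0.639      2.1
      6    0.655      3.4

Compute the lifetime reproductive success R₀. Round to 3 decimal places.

Survivorship from birth: l_x = s_2·s_3·…·s_x.
  l_2 = 0.66100
  l_3 = 0.33579
  l_4 = 0.20248
  l_5 = 0.12938
  l_6 = 0.08475
R₀ = Σ l_x mₓ:
  age 2: 0.66100 × 2.2 = 1.4542
  age 3: 0.33579 × 2.3 = 0.7723
  age 4: 0.20248 × 5.1 = 1.0326
  age 5: 0.12938 × 2.1 = 0.2717
  age 6: 0.08475 × 3.4 = 0.2882
R₀ = 1.4542 + 0.7723 + 1.0326 + 0.2717 + 0.2882 = 3.8190

3.819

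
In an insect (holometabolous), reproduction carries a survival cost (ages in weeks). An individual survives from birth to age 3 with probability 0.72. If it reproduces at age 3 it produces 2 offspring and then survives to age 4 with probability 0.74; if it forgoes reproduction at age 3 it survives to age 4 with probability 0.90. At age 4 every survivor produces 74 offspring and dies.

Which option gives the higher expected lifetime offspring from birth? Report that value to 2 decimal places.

breed at age 3: R₀ = 0.72 × (2 + 0.74 × 74) = 0.72 × 56.7600 = 40.8672
delay to age 4: R₀ = 0.72 × (0.90 × 74) = 0.72 × 66.6000 = 47.9520
Higher: delay to age 4 (47.9520).

47.95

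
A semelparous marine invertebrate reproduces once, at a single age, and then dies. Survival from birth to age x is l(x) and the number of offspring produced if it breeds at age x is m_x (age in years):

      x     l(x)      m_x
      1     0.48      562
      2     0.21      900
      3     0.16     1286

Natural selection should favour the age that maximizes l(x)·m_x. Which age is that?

Expected offspring if breeding at age x = l(x) × m_x:
  age 1: 0.48 × 562 = 269.760
  age 2: 0.21 × 900 = 189.000
  age 3: 0.16 × 1286 = 205.760
Maximum at age 1 (269.760).

1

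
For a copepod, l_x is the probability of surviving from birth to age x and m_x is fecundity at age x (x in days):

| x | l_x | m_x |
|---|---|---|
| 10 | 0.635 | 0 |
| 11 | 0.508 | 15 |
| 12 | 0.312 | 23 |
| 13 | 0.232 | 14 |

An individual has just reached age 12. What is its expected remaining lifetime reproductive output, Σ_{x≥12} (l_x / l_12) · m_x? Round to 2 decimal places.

33.41

l_12 = 0.312. Conditional survival from age 12 to x is l_x / l_12.
  x=12: (0.312/0.312) × 23 = 23.0000
  x=13: (0.232/0.312) × 14 = 10.4103
Sum = 23.0000 + 10.4103 = 33.4103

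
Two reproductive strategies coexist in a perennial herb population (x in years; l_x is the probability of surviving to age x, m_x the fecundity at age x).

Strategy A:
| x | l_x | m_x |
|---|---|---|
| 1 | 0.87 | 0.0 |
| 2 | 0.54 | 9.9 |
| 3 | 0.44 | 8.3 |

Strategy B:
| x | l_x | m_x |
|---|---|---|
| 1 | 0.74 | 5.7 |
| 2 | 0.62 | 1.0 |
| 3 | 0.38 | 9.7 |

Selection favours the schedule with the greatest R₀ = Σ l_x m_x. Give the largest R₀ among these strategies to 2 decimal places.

9.00

Strategy A: R₀ = 0.87×0.0 + 0.54×9.9 + 0.44×8.3 = 8.9980
Strategy B: R₀ = 0.74×5.7 + 0.62×1.0 + 0.38×9.7 = 8.5240
Highest R₀: strategy A with 8.9980.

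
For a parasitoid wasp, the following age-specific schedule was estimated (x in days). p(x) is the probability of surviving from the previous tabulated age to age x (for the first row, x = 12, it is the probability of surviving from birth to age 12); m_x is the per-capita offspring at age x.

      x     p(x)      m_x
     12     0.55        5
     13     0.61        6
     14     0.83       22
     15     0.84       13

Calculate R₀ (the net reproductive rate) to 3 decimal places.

Survivorship from birth: l_x = p_12·p_13·…·p_x.
  l_12 = 0.55000
  l_13 = 0.33550
  l_14 = 0.27847
  l_15 = 0.23391
R₀ = Σ l_x m_x:
  age 12: 0.55000 × 5 = 2.7500
  age 13: 0.33550 × 6 = 2.0130
  age 14: 0.27847 × 22 = 6.1263
  age 15: 0.23391 × 13 = 3.0408
R₀ = 2.7500 + 2.0130 + 6.1263 + 3.0408 = 13.9302

13.930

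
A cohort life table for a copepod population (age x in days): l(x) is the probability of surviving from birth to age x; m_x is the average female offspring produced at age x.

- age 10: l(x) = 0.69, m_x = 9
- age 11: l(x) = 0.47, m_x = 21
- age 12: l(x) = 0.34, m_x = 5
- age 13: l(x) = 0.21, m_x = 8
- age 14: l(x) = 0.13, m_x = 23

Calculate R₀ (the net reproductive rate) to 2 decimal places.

R₀ = Σ l(x) m_x:
  age 10: 0.69 × 9 = 6.2100
  age 11: 0.47 × 21 = 9.8700
  age 12: 0.34 × 5 = 1.7000
  age 13: 0.21 × 8 = 1.6800
  age 14: 0.13 × 23 = 2.9900
R₀ = 6.2100 + 9.8700 + 1.7000 + 1.6800 + 2.9900 = 22.4500

22.45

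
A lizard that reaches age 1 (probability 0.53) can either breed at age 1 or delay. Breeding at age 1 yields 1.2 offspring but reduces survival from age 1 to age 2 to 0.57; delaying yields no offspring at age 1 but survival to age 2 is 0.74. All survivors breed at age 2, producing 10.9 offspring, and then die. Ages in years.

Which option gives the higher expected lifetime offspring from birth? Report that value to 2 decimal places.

breed at age 1: R₀ = 0.53 × (1.2 + 0.57 × 10.9) = 0.53 × 7.4130 = 3.9289
delay to age 2: R₀ = 0.53 × (0.74 × 10.9) = 0.53 × 8.0660 = 4.2750
Higher: delay to age 2 (4.2750).

4.27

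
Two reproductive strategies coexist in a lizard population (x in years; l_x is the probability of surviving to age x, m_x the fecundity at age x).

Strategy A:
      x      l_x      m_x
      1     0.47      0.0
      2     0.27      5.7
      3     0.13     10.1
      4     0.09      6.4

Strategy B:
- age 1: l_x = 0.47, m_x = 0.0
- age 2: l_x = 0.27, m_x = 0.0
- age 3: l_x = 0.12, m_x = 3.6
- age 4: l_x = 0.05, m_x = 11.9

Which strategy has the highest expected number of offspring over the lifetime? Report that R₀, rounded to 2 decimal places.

Strategy A: R₀ = 0.47×0.0 + 0.27×5.7 + 0.13×10.1 + 0.09×6.4 = 3.4280
Strategy B: R₀ = 0.47×0.0 + 0.27×0.0 + 0.12×3.6 + 0.05×11.9 = 1.0270
Highest R₀: strategy A with 3.4280.

3.43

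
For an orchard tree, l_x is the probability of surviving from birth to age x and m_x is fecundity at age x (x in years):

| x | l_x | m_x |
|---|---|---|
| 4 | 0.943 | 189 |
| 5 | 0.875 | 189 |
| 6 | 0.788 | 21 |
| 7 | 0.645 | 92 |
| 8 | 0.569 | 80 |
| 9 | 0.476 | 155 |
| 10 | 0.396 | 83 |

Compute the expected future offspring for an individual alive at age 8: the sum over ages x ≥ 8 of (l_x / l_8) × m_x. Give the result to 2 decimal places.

l_8 = 0.569. Conditional survival from age 8 to x is l_x / l_8.
  x=8: (0.569/0.569) × 80 = 80.0000
  x=9: (0.476/0.569) × 155 = 129.6661
  x=10: (0.396/0.569) × 83 = 57.7645
Sum = 80.0000 + 129.6661 + 57.7645 = 267.4306

267.43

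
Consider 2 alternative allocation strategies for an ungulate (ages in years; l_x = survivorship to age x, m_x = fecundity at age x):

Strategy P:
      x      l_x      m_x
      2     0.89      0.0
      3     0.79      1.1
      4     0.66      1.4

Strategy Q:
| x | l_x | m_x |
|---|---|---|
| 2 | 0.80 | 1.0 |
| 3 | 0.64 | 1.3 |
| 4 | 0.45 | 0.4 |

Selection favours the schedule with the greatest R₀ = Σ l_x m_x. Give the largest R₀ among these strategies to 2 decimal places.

1.81

Strategy P: R₀ = 0.89×0.0 + 0.79×1.1 + 0.66×1.4 = 1.7930
Strategy Q: R₀ = 0.80×1.0 + 0.64×1.3 + 0.45×0.4 = 1.8120
Highest R₀: strategy Q with 1.8120.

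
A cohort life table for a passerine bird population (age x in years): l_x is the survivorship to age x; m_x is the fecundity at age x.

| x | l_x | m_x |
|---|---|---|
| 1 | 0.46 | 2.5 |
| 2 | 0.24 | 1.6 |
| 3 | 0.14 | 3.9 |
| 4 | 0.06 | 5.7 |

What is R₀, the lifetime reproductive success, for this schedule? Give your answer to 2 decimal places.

2.42

R₀ = Σ l_x m_x:
  age 1: 0.46 × 2.5 = 1.1500
  age 2: 0.24 × 1.6 = 0.3840
  age 3: 0.14 × 3.9 = 0.5460
  age 4: 0.06 × 5.7 = 0.3420
R₀ = 1.1500 + 0.3840 + 0.5460 + 0.3420 = 2.4220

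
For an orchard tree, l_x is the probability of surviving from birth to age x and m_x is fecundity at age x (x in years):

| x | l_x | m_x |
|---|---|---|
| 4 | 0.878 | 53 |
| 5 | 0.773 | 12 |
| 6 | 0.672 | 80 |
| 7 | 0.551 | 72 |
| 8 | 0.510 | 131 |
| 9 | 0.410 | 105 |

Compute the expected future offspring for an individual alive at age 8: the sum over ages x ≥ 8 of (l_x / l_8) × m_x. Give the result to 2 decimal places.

l_8 = 0.510. Conditional survival from age 8 to x is l_x / l_8.
  x=8: (0.510/0.510) × 131 = 131.0000
  x=9: (0.410/0.510) × 105 = 84.4118
Sum = 131.0000 + 84.4118 = 215.4118

215.41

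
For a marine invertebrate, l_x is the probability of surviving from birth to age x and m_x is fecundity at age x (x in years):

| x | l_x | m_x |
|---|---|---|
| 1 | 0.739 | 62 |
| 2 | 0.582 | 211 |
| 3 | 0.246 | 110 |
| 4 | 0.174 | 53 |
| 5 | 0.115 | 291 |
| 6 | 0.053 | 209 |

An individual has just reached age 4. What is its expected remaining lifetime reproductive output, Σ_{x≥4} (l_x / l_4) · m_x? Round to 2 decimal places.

l_4 = 0.174. Conditional survival from age 4 to x is l_x / l_4.
  x=4: (0.174/0.174) × 53 = 53.0000
  x=5: (0.115/0.174) × 291 = 192.3276
  x=6: (0.053/0.174) × 209 = 63.6609
Sum = 53.0000 + 192.3276 + 63.6609 = 308.9885

308.99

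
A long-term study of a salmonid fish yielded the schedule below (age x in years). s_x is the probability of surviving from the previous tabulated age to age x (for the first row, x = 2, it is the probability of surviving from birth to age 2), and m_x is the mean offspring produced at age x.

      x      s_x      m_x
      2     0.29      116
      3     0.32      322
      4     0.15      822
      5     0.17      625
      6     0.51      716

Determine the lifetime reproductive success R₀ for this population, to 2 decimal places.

77.31

Survivorship from birth: l_x = s_2·s_3·…·s_x.
  l_2 = 0.29000
  l_3 = 0.09280
  l_4 = 0.01392
  l_5 = 0.00237
  l_6 = 0.00121
R₀ = Σ l_x m_x:
  age 2: 0.29000 × 116 = 33.6400
  age 3: 0.09280 × 322 = 29.8816
  age 4: 0.01392 × 822 = 11.4422
  age 5: 0.00237 × 625 = 1.4813
  age 6: 0.00121 × 716 = 0.8664
R₀ = 33.6400 + 29.8816 + 11.4422 + 1.4813 + 0.8664 = 77.3114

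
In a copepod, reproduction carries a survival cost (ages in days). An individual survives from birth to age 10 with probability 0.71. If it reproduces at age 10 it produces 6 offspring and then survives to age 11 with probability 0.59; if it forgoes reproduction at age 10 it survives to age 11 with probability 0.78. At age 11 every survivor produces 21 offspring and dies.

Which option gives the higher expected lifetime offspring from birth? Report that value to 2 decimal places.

13.06

breed at age 10: R₀ = 0.71 × (6 + 0.59 × 21) = 0.71 × 18.3900 = 13.0569
delay to age 11: R₀ = 0.71 × (0.78 × 21) = 0.71 × 16.3800 = 11.6298
Higher: breed at age 10 (13.0569).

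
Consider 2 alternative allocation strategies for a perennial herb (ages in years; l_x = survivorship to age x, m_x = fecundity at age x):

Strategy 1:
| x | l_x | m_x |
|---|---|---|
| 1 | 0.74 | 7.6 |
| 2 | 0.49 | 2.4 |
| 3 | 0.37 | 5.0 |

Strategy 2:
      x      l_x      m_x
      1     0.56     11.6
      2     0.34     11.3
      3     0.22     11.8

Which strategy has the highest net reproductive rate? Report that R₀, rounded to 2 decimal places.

Strategy 1: R₀ = 0.74×7.6 + 0.49×2.4 + 0.37×5.0 = 8.6500
Strategy 2: R₀ = 0.56×11.6 + 0.34×11.3 + 0.22×11.8 = 12.9340
Highest R₀: strategy 2 with 12.9340.

12.93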